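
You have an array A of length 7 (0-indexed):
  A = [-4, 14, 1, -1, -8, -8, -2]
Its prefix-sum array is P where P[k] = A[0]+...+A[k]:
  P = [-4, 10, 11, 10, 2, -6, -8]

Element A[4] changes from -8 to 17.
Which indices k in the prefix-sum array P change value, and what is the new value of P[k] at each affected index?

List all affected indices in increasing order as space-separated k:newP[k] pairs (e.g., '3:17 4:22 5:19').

Answer: 4:27 5:19 6:17

Derivation:
P[k] = A[0] + ... + A[k]
P[k] includes A[4] iff k >= 4
Affected indices: 4, 5, ..., 6; delta = 25
  P[4]: 2 + 25 = 27
  P[5]: -6 + 25 = 19
  P[6]: -8 + 25 = 17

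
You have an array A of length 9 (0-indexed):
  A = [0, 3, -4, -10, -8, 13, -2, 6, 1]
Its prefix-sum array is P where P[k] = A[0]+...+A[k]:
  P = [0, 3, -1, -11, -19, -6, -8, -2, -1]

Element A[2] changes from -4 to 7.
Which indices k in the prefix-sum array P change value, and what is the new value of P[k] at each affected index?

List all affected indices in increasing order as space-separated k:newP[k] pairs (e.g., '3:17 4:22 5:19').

Answer: 2:10 3:0 4:-8 5:5 6:3 7:9 8:10

Derivation:
P[k] = A[0] + ... + A[k]
P[k] includes A[2] iff k >= 2
Affected indices: 2, 3, ..., 8; delta = 11
  P[2]: -1 + 11 = 10
  P[3]: -11 + 11 = 0
  P[4]: -19 + 11 = -8
  P[5]: -6 + 11 = 5
  P[6]: -8 + 11 = 3
  P[7]: -2 + 11 = 9
  P[8]: -1 + 11 = 10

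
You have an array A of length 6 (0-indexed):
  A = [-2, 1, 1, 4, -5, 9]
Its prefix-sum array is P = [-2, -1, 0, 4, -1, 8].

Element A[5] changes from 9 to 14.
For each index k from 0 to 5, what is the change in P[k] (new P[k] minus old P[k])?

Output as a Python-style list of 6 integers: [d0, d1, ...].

Answer: [0, 0, 0, 0, 0, 5]

Derivation:
Element change: A[5] 9 -> 14, delta = 5
For k < 5: P[k] unchanged, delta_P[k] = 0
For k >= 5: P[k] shifts by exactly 5
Delta array: [0, 0, 0, 0, 0, 5]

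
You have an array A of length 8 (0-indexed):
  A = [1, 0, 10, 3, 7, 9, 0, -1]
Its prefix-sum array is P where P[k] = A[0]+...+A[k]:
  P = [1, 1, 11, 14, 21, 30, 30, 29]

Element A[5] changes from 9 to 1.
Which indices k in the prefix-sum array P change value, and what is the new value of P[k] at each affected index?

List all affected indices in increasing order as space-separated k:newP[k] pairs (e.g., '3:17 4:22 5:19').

Answer: 5:22 6:22 7:21

Derivation:
P[k] = A[0] + ... + A[k]
P[k] includes A[5] iff k >= 5
Affected indices: 5, 6, ..., 7; delta = -8
  P[5]: 30 + -8 = 22
  P[6]: 30 + -8 = 22
  P[7]: 29 + -8 = 21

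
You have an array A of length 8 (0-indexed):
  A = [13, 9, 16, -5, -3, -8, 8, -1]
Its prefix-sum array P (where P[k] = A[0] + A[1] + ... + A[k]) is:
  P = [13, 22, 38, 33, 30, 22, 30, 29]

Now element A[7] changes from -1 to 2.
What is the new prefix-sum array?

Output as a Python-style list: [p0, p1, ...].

Change: A[7] -1 -> 2, delta = 3
P[k] for k < 7: unchanged (A[7] not included)
P[k] for k >= 7: shift by delta = 3
  P[0] = 13 + 0 = 13
  P[1] = 22 + 0 = 22
  P[2] = 38 + 0 = 38
  P[3] = 33 + 0 = 33
  P[4] = 30 + 0 = 30
  P[5] = 22 + 0 = 22
  P[6] = 30 + 0 = 30
  P[7] = 29 + 3 = 32

Answer: [13, 22, 38, 33, 30, 22, 30, 32]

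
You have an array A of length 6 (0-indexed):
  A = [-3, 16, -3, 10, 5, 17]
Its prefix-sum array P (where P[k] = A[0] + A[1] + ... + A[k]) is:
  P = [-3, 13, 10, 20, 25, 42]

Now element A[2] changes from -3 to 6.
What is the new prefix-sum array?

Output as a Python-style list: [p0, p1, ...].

Change: A[2] -3 -> 6, delta = 9
P[k] for k < 2: unchanged (A[2] not included)
P[k] for k >= 2: shift by delta = 9
  P[0] = -3 + 0 = -3
  P[1] = 13 + 0 = 13
  P[2] = 10 + 9 = 19
  P[3] = 20 + 9 = 29
  P[4] = 25 + 9 = 34
  P[5] = 42 + 9 = 51

Answer: [-3, 13, 19, 29, 34, 51]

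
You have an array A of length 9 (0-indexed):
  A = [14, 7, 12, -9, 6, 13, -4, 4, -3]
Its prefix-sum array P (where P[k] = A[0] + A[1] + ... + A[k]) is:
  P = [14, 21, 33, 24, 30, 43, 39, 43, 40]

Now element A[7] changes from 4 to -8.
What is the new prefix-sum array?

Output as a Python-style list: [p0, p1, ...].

Change: A[7] 4 -> -8, delta = -12
P[k] for k < 7: unchanged (A[7] not included)
P[k] for k >= 7: shift by delta = -12
  P[0] = 14 + 0 = 14
  P[1] = 21 + 0 = 21
  P[2] = 33 + 0 = 33
  P[3] = 24 + 0 = 24
  P[4] = 30 + 0 = 30
  P[5] = 43 + 0 = 43
  P[6] = 39 + 0 = 39
  P[7] = 43 + -12 = 31
  P[8] = 40 + -12 = 28

Answer: [14, 21, 33, 24, 30, 43, 39, 31, 28]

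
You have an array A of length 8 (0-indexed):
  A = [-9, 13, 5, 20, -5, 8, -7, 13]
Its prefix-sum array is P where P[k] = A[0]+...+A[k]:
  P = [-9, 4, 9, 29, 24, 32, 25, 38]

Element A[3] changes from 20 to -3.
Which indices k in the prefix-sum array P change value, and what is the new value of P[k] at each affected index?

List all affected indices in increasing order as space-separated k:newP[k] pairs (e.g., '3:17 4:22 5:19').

P[k] = A[0] + ... + A[k]
P[k] includes A[3] iff k >= 3
Affected indices: 3, 4, ..., 7; delta = -23
  P[3]: 29 + -23 = 6
  P[4]: 24 + -23 = 1
  P[5]: 32 + -23 = 9
  P[6]: 25 + -23 = 2
  P[7]: 38 + -23 = 15

Answer: 3:6 4:1 5:9 6:2 7:15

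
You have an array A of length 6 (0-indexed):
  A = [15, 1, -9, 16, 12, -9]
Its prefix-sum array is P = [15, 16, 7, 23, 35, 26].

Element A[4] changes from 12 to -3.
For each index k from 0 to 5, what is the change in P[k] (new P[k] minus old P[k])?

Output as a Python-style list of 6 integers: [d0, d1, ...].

Element change: A[4] 12 -> -3, delta = -15
For k < 4: P[k] unchanged, delta_P[k] = 0
For k >= 4: P[k] shifts by exactly -15
Delta array: [0, 0, 0, 0, -15, -15]

Answer: [0, 0, 0, 0, -15, -15]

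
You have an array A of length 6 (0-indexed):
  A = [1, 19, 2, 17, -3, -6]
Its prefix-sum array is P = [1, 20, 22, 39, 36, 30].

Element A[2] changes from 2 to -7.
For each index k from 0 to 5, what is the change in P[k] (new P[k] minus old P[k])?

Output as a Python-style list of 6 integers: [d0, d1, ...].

Element change: A[2] 2 -> -7, delta = -9
For k < 2: P[k] unchanged, delta_P[k] = 0
For k >= 2: P[k] shifts by exactly -9
Delta array: [0, 0, -9, -9, -9, -9]

Answer: [0, 0, -9, -9, -9, -9]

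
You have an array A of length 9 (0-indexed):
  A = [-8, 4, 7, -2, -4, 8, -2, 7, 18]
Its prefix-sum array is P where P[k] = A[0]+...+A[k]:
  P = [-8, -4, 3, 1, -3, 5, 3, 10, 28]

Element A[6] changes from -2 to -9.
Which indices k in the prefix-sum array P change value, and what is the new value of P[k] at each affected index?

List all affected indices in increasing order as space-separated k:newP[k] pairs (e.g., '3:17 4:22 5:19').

Answer: 6:-4 7:3 8:21

Derivation:
P[k] = A[0] + ... + A[k]
P[k] includes A[6] iff k >= 6
Affected indices: 6, 7, ..., 8; delta = -7
  P[6]: 3 + -7 = -4
  P[7]: 10 + -7 = 3
  P[8]: 28 + -7 = 21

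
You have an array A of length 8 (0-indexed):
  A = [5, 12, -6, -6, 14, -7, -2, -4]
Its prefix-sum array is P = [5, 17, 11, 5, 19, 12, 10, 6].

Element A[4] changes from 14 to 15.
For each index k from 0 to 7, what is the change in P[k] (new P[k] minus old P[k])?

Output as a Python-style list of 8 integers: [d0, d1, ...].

Answer: [0, 0, 0, 0, 1, 1, 1, 1]

Derivation:
Element change: A[4] 14 -> 15, delta = 1
For k < 4: P[k] unchanged, delta_P[k] = 0
For k >= 4: P[k] shifts by exactly 1
Delta array: [0, 0, 0, 0, 1, 1, 1, 1]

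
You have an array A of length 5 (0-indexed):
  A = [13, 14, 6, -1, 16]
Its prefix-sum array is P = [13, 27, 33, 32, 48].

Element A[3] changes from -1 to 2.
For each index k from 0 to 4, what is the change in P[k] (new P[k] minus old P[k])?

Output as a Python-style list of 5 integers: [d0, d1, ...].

Element change: A[3] -1 -> 2, delta = 3
For k < 3: P[k] unchanged, delta_P[k] = 0
For k >= 3: P[k] shifts by exactly 3
Delta array: [0, 0, 0, 3, 3]

Answer: [0, 0, 0, 3, 3]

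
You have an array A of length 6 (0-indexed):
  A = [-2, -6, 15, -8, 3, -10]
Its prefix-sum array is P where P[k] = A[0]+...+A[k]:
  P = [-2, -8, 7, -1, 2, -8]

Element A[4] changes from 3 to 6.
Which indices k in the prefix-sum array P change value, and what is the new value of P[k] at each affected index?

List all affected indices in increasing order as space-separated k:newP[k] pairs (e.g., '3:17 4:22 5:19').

Answer: 4:5 5:-5

Derivation:
P[k] = A[0] + ... + A[k]
P[k] includes A[4] iff k >= 4
Affected indices: 4, 5, ..., 5; delta = 3
  P[4]: 2 + 3 = 5
  P[5]: -8 + 3 = -5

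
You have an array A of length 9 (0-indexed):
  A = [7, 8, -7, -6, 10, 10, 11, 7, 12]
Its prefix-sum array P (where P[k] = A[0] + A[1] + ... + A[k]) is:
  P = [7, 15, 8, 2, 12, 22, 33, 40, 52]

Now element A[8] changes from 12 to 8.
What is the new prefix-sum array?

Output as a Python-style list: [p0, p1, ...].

Change: A[8] 12 -> 8, delta = -4
P[k] for k < 8: unchanged (A[8] not included)
P[k] for k >= 8: shift by delta = -4
  P[0] = 7 + 0 = 7
  P[1] = 15 + 0 = 15
  P[2] = 8 + 0 = 8
  P[3] = 2 + 0 = 2
  P[4] = 12 + 0 = 12
  P[5] = 22 + 0 = 22
  P[6] = 33 + 0 = 33
  P[7] = 40 + 0 = 40
  P[8] = 52 + -4 = 48

Answer: [7, 15, 8, 2, 12, 22, 33, 40, 48]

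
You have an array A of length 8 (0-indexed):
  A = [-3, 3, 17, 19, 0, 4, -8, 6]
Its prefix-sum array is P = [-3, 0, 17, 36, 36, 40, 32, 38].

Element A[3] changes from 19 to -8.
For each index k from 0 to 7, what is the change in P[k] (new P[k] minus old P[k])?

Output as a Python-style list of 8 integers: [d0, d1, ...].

Answer: [0, 0, 0, -27, -27, -27, -27, -27]

Derivation:
Element change: A[3] 19 -> -8, delta = -27
For k < 3: P[k] unchanged, delta_P[k] = 0
For k >= 3: P[k] shifts by exactly -27
Delta array: [0, 0, 0, -27, -27, -27, -27, -27]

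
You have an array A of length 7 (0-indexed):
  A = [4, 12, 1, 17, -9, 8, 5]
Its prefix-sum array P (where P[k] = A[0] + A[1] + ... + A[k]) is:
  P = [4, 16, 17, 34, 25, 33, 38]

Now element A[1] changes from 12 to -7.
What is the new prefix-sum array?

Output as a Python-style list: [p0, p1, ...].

Answer: [4, -3, -2, 15, 6, 14, 19]

Derivation:
Change: A[1] 12 -> -7, delta = -19
P[k] for k < 1: unchanged (A[1] not included)
P[k] for k >= 1: shift by delta = -19
  P[0] = 4 + 0 = 4
  P[1] = 16 + -19 = -3
  P[2] = 17 + -19 = -2
  P[3] = 34 + -19 = 15
  P[4] = 25 + -19 = 6
  P[5] = 33 + -19 = 14
  P[6] = 38 + -19 = 19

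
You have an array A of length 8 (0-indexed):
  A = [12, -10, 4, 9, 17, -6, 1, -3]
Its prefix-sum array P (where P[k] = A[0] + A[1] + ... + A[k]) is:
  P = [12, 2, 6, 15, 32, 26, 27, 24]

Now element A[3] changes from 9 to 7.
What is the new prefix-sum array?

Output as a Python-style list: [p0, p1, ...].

Answer: [12, 2, 6, 13, 30, 24, 25, 22]

Derivation:
Change: A[3] 9 -> 7, delta = -2
P[k] for k < 3: unchanged (A[3] not included)
P[k] for k >= 3: shift by delta = -2
  P[0] = 12 + 0 = 12
  P[1] = 2 + 0 = 2
  P[2] = 6 + 0 = 6
  P[3] = 15 + -2 = 13
  P[4] = 32 + -2 = 30
  P[5] = 26 + -2 = 24
  P[6] = 27 + -2 = 25
  P[7] = 24 + -2 = 22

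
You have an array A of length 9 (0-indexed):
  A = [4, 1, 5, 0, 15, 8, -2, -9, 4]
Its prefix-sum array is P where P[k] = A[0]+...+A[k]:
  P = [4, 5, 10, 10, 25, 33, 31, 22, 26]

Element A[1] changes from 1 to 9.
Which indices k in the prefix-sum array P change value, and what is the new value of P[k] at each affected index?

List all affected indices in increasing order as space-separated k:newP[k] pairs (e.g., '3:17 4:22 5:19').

P[k] = A[0] + ... + A[k]
P[k] includes A[1] iff k >= 1
Affected indices: 1, 2, ..., 8; delta = 8
  P[1]: 5 + 8 = 13
  P[2]: 10 + 8 = 18
  P[3]: 10 + 8 = 18
  P[4]: 25 + 8 = 33
  P[5]: 33 + 8 = 41
  P[6]: 31 + 8 = 39
  P[7]: 22 + 8 = 30
  P[8]: 26 + 8 = 34

Answer: 1:13 2:18 3:18 4:33 5:41 6:39 7:30 8:34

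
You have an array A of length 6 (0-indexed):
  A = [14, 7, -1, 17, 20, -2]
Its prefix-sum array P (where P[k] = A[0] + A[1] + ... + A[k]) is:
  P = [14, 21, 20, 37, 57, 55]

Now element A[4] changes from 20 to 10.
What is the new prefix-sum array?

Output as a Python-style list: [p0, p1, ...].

Change: A[4] 20 -> 10, delta = -10
P[k] for k < 4: unchanged (A[4] not included)
P[k] for k >= 4: shift by delta = -10
  P[0] = 14 + 0 = 14
  P[1] = 21 + 0 = 21
  P[2] = 20 + 0 = 20
  P[3] = 37 + 0 = 37
  P[4] = 57 + -10 = 47
  P[5] = 55 + -10 = 45

Answer: [14, 21, 20, 37, 47, 45]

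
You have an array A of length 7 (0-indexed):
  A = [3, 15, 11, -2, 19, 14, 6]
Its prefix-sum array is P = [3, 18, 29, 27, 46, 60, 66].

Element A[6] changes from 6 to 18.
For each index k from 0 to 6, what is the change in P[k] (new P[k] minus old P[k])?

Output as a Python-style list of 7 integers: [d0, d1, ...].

Answer: [0, 0, 0, 0, 0, 0, 12]

Derivation:
Element change: A[6] 6 -> 18, delta = 12
For k < 6: P[k] unchanged, delta_P[k] = 0
For k >= 6: P[k] shifts by exactly 12
Delta array: [0, 0, 0, 0, 0, 0, 12]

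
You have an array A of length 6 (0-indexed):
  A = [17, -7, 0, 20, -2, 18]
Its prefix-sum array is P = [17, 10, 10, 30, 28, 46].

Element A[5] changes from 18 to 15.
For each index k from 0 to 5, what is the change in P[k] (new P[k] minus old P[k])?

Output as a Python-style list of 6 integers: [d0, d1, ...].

Answer: [0, 0, 0, 0, 0, -3]

Derivation:
Element change: A[5] 18 -> 15, delta = -3
For k < 5: P[k] unchanged, delta_P[k] = 0
For k >= 5: P[k] shifts by exactly -3
Delta array: [0, 0, 0, 0, 0, -3]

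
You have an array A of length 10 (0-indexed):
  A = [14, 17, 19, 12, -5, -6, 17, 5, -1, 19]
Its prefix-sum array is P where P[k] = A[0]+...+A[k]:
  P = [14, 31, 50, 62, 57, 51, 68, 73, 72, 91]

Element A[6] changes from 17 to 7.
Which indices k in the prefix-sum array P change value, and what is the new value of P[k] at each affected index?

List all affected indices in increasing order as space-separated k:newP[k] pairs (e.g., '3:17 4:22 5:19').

P[k] = A[0] + ... + A[k]
P[k] includes A[6] iff k >= 6
Affected indices: 6, 7, ..., 9; delta = -10
  P[6]: 68 + -10 = 58
  P[7]: 73 + -10 = 63
  P[8]: 72 + -10 = 62
  P[9]: 91 + -10 = 81

Answer: 6:58 7:63 8:62 9:81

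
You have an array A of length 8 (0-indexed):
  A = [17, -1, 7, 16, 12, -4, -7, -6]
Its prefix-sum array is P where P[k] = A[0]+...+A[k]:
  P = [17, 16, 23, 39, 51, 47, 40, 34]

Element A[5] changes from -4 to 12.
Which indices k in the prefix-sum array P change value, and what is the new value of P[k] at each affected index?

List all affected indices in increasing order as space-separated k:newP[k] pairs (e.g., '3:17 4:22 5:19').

P[k] = A[0] + ... + A[k]
P[k] includes A[5] iff k >= 5
Affected indices: 5, 6, ..., 7; delta = 16
  P[5]: 47 + 16 = 63
  P[6]: 40 + 16 = 56
  P[7]: 34 + 16 = 50

Answer: 5:63 6:56 7:50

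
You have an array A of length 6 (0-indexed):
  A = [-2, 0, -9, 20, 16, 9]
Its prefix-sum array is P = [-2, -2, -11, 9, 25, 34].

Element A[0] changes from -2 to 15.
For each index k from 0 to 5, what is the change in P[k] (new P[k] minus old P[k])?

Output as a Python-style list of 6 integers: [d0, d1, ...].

Element change: A[0] -2 -> 15, delta = 17
For k < 0: P[k] unchanged, delta_P[k] = 0
For k >= 0: P[k] shifts by exactly 17
Delta array: [17, 17, 17, 17, 17, 17]

Answer: [17, 17, 17, 17, 17, 17]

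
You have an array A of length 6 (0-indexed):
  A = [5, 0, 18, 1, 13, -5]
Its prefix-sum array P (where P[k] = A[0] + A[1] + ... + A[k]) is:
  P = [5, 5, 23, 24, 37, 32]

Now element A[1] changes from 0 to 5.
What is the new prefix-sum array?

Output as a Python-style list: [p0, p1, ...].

Answer: [5, 10, 28, 29, 42, 37]

Derivation:
Change: A[1] 0 -> 5, delta = 5
P[k] for k < 1: unchanged (A[1] not included)
P[k] for k >= 1: shift by delta = 5
  P[0] = 5 + 0 = 5
  P[1] = 5 + 5 = 10
  P[2] = 23 + 5 = 28
  P[3] = 24 + 5 = 29
  P[4] = 37 + 5 = 42
  P[5] = 32 + 5 = 37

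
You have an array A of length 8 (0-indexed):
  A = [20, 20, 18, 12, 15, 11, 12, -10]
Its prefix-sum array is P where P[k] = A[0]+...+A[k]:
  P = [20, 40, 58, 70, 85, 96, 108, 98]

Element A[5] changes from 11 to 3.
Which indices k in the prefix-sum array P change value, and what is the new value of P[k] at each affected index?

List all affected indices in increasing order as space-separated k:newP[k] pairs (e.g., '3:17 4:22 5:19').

P[k] = A[0] + ... + A[k]
P[k] includes A[5] iff k >= 5
Affected indices: 5, 6, ..., 7; delta = -8
  P[5]: 96 + -8 = 88
  P[6]: 108 + -8 = 100
  P[7]: 98 + -8 = 90

Answer: 5:88 6:100 7:90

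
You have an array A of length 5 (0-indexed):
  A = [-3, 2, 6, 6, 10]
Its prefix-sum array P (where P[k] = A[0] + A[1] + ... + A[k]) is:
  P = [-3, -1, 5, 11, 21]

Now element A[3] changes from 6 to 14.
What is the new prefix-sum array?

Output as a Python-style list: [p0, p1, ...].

Change: A[3] 6 -> 14, delta = 8
P[k] for k < 3: unchanged (A[3] not included)
P[k] for k >= 3: shift by delta = 8
  P[0] = -3 + 0 = -3
  P[1] = -1 + 0 = -1
  P[2] = 5 + 0 = 5
  P[3] = 11 + 8 = 19
  P[4] = 21 + 8 = 29

Answer: [-3, -1, 5, 19, 29]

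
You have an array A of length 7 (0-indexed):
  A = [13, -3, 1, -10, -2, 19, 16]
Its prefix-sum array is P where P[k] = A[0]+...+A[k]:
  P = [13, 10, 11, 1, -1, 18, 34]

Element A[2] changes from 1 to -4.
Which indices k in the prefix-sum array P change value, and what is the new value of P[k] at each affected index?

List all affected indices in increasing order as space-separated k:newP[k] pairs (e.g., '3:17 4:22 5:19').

P[k] = A[0] + ... + A[k]
P[k] includes A[2] iff k >= 2
Affected indices: 2, 3, ..., 6; delta = -5
  P[2]: 11 + -5 = 6
  P[3]: 1 + -5 = -4
  P[4]: -1 + -5 = -6
  P[5]: 18 + -5 = 13
  P[6]: 34 + -5 = 29

Answer: 2:6 3:-4 4:-6 5:13 6:29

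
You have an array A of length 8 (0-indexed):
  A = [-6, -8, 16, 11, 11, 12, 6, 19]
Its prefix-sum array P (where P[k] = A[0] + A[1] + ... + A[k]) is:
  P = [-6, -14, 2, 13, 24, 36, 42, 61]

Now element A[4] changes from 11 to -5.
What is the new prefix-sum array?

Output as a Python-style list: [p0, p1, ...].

Change: A[4] 11 -> -5, delta = -16
P[k] for k < 4: unchanged (A[4] not included)
P[k] for k >= 4: shift by delta = -16
  P[0] = -6 + 0 = -6
  P[1] = -14 + 0 = -14
  P[2] = 2 + 0 = 2
  P[3] = 13 + 0 = 13
  P[4] = 24 + -16 = 8
  P[5] = 36 + -16 = 20
  P[6] = 42 + -16 = 26
  P[7] = 61 + -16 = 45

Answer: [-6, -14, 2, 13, 8, 20, 26, 45]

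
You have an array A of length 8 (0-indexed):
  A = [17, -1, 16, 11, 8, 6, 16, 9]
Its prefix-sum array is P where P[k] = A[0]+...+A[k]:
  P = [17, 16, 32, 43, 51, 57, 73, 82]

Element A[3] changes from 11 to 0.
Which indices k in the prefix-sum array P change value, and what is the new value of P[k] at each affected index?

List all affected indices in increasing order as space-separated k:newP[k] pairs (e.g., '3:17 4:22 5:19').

Answer: 3:32 4:40 5:46 6:62 7:71

Derivation:
P[k] = A[0] + ... + A[k]
P[k] includes A[3] iff k >= 3
Affected indices: 3, 4, ..., 7; delta = -11
  P[3]: 43 + -11 = 32
  P[4]: 51 + -11 = 40
  P[5]: 57 + -11 = 46
  P[6]: 73 + -11 = 62
  P[7]: 82 + -11 = 71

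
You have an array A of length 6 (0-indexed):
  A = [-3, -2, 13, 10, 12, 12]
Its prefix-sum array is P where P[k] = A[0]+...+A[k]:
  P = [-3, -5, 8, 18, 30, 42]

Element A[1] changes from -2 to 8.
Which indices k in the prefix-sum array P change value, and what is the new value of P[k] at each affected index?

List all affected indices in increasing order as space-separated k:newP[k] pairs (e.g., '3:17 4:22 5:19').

P[k] = A[0] + ... + A[k]
P[k] includes A[1] iff k >= 1
Affected indices: 1, 2, ..., 5; delta = 10
  P[1]: -5 + 10 = 5
  P[2]: 8 + 10 = 18
  P[3]: 18 + 10 = 28
  P[4]: 30 + 10 = 40
  P[5]: 42 + 10 = 52

Answer: 1:5 2:18 3:28 4:40 5:52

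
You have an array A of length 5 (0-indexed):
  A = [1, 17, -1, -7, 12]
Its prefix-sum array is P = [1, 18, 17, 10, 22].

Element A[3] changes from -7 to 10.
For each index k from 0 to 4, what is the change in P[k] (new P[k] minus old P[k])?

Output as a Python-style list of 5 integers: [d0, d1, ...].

Answer: [0, 0, 0, 17, 17]

Derivation:
Element change: A[3] -7 -> 10, delta = 17
For k < 3: P[k] unchanged, delta_P[k] = 0
For k >= 3: P[k] shifts by exactly 17
Delta array: [0, 0, 0, 17, 17]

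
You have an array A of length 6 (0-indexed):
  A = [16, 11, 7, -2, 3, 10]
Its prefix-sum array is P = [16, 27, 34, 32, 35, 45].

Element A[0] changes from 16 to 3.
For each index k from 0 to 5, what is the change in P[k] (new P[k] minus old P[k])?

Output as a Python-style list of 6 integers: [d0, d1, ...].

Element change: A[0] 16 -> 3, delta = -13
For k < 0: P[k] unchanged, delta_P[k] = 0
For k >= 0: P[k] shifts by exactly -13
Delta array: [-13, -13, -13, -13, -13, -13]

Answer: [-13, -13, -13, -13, -13, -13]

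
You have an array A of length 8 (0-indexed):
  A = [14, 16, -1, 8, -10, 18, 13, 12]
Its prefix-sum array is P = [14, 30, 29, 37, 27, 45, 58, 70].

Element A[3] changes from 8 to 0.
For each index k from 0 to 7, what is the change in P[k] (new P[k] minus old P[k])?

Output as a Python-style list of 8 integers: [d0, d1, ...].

Element change: A[3] 8 -> 0, delta = -8
For k < 3: P[k] unchanged, delta_P[k] = 0
For k >= 3: P[k] shifts by exactly -8
Delta array: [0, 0, 0, -8, -8, -8, -8, -8]

Answer: [0, 0, 0, -8, -8, -8, -8, -8]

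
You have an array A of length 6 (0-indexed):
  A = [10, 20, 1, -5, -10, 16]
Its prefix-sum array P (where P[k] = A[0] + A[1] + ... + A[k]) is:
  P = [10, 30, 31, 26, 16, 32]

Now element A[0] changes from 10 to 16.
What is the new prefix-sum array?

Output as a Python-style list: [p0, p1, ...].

Change: A[0] 10 -> 16, delta = 6
P[k] for k < 0: unchanged (A[0] not included)
P[k] for k >= 0: shift by delta = 6
  P[0] = 10 + 6 = 16
  P[1] = 30 + 6 = 36
  P[2] = 31 + 6 = 37
  P[3] = 26 + 6 = 32
  P[4] = 16 + 6 = 22
  P[5] = 32 + 6 = 38

Answer: [16, 36, 37, 32, 22, 38]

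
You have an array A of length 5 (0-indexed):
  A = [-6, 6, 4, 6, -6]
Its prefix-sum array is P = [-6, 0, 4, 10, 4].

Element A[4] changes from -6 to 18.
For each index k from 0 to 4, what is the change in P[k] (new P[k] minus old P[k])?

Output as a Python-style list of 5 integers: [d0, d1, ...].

Answer: [0, 0, 0, 0, 24]

Derivation:
Element change: A[4] -6 -> 18, delta = 24
For k < 4: P[k] unchanged, delta_P[k] = 0
For k >= 4: P[k] shifts by exactly 24
Delta array: [0, 0, 0, 0, 24]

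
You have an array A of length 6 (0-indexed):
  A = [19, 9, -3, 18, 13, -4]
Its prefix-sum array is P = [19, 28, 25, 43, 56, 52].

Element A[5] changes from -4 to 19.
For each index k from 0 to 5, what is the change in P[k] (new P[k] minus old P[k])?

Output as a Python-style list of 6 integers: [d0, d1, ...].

Answer: [0, 0, 0, 0, 0, 23]

Derivation:
Element change: A[5] -4 -> 19, delta = 23
For k < 5: P[k] unchanged, delta_P[k] = 0
For k >= 5: P[k] shifts by exactly 23
Delta array: [0, 0, 0, 0, 0, 23]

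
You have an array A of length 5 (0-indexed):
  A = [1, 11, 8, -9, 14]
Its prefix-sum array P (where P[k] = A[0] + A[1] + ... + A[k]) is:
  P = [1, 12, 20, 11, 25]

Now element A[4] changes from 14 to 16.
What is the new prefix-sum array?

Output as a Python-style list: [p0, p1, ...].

Answer: [1, 12, 20, 11, 27]

Derivation:
Change: A[4] 14 -> 16, delta = 2
P[k] for k < 4: unchanged (A[4] not included)
P[k] for k >= 4: shift by delta = 2
  P[0] = 1 + 0 = 1
  P[1] = 12 + 0 = 12
  P[2] = 20 + 0 = 20
  P[3] = 11 + 0 = 11
  P[4] = 25 + 2 = 27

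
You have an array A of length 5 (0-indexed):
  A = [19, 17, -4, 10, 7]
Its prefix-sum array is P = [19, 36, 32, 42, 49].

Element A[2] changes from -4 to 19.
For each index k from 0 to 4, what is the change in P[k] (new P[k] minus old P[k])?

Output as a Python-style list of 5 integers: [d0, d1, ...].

Answer: [0, 0, 23, 23, 23]

Derivation:
Element change: A[2] -4 -> 19, delta = 23
For k < 2: P[k] unchanged, delta_P[k] = 0
For k >= 2: P[k] shifts by exactly 23
Delta array: [0, 0, 23, 23, 23]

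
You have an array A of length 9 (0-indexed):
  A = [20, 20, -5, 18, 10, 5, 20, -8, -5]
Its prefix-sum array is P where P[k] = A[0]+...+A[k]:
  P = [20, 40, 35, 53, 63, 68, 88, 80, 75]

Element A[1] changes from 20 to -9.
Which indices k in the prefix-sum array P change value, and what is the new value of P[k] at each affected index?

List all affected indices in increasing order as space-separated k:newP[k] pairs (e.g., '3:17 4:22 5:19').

Answer: 1:11 2:6 3:24 4:34 5:39 6:59 7:51 8:46

Derivation:
P[k] = A[0] + ... + A[k]
P[k] includes A[1] iff k >= 1
Affected indices: 1, 2, ..., 8; delta = -29
  P[1]: 40 + -29 = 11
  P[2]: 35 + -29 = 6
  P[3]: 53 + -29 = 24
  P[4]: 63 + -29 = 34
  P[5]: 68 + -29 = 39
  P[6]: 88 + -29 = 59
  P[7]: 80 + -29 = 51
  P[8]: 75 + -29 = 46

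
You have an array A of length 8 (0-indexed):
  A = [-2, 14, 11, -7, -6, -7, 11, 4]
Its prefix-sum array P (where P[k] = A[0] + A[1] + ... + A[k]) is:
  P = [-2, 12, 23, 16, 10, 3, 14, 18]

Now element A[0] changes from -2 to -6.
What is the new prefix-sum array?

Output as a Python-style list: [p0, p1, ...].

Change: A[0] -2 -> -6, delta = -4
P[k] for k < 0: unchanged (A[0] not included)
P[k] for k >= 0: shift by delta = -4
  P[0] = -2 + -4 = -6
  P[1] = 12 + -4 = 8
  P[2] = 23 + -4 = 19
  P[3] = 16 + -4 = 12
  P[4] = 10 + -4 = 6
  P[5] = 3 + -4 = -1
  P[6] = 14 + -4 = 10
  P[7] = 18 + -4 = 14

Answer: [-6, 8, 19, 12, 6, -1, 10, 14]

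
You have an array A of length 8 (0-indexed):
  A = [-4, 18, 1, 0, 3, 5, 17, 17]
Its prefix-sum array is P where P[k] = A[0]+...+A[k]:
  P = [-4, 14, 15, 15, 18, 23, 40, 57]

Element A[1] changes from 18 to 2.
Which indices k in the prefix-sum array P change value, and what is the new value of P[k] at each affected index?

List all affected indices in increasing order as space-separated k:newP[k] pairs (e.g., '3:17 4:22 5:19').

P[k] = A[0] + ... + A[k]
P[k] includes A[1] iff k >= 1
Affected indices: 1, 2, ..., 7; delta = -16
  P[1]: 14 + -16 = -2
  P[2]: 15 + -16 = -1
  P[3]: 15 + -16 = -1
  P[4]: 18 + -16 = 2
  P[5]: 23 + -16 = 7
  P[6]: 40 + -16 = 24
  P[7]: 57 + -16 = 41

Answer: 1:-2 2:-1 3:-1 4:2 5:7 6:24 7:41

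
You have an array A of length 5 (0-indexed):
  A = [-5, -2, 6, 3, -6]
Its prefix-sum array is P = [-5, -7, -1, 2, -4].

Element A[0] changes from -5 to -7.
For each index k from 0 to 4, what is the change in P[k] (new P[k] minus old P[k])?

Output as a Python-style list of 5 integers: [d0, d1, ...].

Answer: [-2, -2, -2, -2, -2]

Derivation:
Element change: A[0] -5 -> -7, delta = -2
For k < 0: P[k] unchanged, delta_P[k] = 0
For k >= 0: P[k] shifts by exactly -2
Delta array: [-2, -2, -2, -2, -2]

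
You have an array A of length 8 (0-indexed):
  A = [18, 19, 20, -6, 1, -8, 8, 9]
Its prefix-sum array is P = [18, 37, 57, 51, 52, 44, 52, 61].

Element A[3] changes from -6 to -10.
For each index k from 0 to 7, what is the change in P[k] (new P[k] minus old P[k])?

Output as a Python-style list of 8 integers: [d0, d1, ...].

Answer: [0, 0, 0, -4, -4, -4, -4, -4]

Derivation:
Element change: A[3] -6 -> -10, delta = -4
For k < 3: P[k] unchanged, delta_P[k] = 0
For k >= 3: P[k] shifts by exactly -4
Delta array: [0, 0, 0, -4, -4, -4, -4, -4]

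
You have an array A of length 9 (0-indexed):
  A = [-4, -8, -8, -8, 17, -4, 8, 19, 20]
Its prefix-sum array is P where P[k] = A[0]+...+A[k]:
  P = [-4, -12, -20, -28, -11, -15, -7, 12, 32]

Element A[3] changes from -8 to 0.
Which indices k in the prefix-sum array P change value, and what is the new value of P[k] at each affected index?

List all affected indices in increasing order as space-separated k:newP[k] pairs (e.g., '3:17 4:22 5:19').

Answer: 3:-20 4:-3 5:-7 6:1 7:20 8:40

Derivation:
P[k] = A[0] + ... + A[k]
P[k] includes A[3] iff k >= 3
Affected indices: 3, 4, ..., 8; delta = 8
  P[3]: -28 + 8 = -20
  P[4]: -11 + 8 = -3
  P[5]: -15 + 8 = -7
  P[6]: -7 + 8 = 1
  P[7]: 12 + 8 = 20
  P[8]: 32 + 8 = 40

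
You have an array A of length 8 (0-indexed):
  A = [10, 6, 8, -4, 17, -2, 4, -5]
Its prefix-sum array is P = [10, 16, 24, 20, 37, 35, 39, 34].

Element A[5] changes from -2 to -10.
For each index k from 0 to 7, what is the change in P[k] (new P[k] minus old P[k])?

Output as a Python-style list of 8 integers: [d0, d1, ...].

Element change: A[5] -2 -> -10, delta = -8
For k < 5: P[k] unchanged, delta_P[k] = 0
For k >= 5: P[k] shifts by exactly -8
Delta array: [0, 0, 0, 0, 0, -8, -8, -8]

Answer: [0, 0, 0, 0, 0, -8, -8, -8]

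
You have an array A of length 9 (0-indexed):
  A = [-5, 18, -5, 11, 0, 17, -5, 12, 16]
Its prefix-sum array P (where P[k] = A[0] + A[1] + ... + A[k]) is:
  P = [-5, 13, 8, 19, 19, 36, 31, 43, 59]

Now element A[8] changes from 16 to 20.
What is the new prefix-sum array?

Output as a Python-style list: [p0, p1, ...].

Change: A[8] 16 -> 20, delta = 4
P[k] for k < 8: unchanged (A[8] not included)
P[k] for k >= 8: shift by delta = 4
  P[0] = -5 + 0 = -5
  P[1] = 13 + 0 = 13
  P[2] = 8 + 0 = 8
  P[3] = 19 + 0 = 19
  P[4] = 19 + 0 = 19
  P[5] = 36 + 0 = 36
  P[6] = 31 + 0 = 31
  P[7] = 43 + 0 = 43
  P[8] = 59 + 4 = 63

Answer: [-5, 13, 8, 19, 19, 36, 31, 43, 63]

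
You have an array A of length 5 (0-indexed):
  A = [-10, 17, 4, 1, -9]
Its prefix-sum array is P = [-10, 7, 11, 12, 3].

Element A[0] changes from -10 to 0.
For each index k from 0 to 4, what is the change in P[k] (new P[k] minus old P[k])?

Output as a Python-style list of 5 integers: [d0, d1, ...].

Answer: [10, 10, 10, 10, 10]

Derivation:
Element change: A[0] -10 -> 0, delta = 10
For k < 0: P[k] unchanged, delta_P[k] = 0
For k >= 0: P[k] shifts by exactly 10
Delta array: [10, 10, 10, 10, 10]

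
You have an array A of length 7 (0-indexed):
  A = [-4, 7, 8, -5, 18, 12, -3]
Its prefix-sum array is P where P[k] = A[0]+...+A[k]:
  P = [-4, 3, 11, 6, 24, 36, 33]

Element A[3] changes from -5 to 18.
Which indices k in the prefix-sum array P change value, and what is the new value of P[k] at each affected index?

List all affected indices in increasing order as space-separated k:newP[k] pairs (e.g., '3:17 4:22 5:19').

Answer: 3:29 4:47 5:59 6:56

Derivation:
P[k] = A[0] + ... + A[k]
P[k] includes A[3] iff k >= 3
Affected indices: 3, 4, ..., 6; delta = 23
  P[3]: 6 + 23 = 29
  P[4]: 24 + 23 = 47
  P[5]: 36 + 23 = 59
  P[6]: 33 + 23 = 56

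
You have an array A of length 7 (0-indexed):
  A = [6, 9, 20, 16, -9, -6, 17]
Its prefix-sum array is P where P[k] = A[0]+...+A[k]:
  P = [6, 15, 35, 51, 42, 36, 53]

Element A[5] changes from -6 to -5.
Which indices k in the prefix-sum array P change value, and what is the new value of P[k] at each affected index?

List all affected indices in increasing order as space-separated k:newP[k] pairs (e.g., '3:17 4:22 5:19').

P[k] = A[0] + ... + A[k]
P[k] includes A[5] iff k >= 5
Affected indices: 5, 6, ..., 6; delta = 1
  P[5]: 36 + 1 = 37
  P[6]: 53 + 1 = 54

Answer: 5:37 6:54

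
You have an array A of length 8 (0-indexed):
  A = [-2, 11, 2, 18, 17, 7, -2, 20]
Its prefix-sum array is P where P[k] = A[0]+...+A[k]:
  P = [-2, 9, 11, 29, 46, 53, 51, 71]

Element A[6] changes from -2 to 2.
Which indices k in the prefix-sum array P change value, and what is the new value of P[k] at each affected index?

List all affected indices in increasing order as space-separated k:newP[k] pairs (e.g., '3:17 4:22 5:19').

P[k] = A[0] + ... + A[k]
P[k] includes A[6] iff k >= 6
Affected indices: 6, 7, ..., 7; delta = 4
  P[6]: 51 + 4 = 55
  P[7]: 71 + 4 = 75

Answer: 6:55 7:75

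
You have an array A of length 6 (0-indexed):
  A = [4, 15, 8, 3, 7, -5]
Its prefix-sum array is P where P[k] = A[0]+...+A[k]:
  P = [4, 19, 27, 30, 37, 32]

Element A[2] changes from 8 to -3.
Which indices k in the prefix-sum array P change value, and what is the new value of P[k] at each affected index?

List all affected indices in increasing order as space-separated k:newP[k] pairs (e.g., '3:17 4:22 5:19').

P[k] = A[0] + ... + A[k]
P[k] includes A[2] iff k >= 2
Affected indices: 2, 3, ..., 5; delta = -11
  P[2]: 27 + -11 = 16
  P[3]: 30 + -11 = 19
  P[4]: 37 + -11 = 26
  P[5]: 32 + -11 = 21

Answer: 2:16 3:19 4:26 5:21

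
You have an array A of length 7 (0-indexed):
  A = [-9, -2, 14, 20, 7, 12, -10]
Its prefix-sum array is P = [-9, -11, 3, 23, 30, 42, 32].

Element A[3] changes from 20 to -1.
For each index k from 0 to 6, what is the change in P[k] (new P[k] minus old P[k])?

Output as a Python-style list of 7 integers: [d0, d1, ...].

Element change: A[3] 20 -> -1, delta = -21
For k < 3: P[k] unchanged, delta_P[k] = 0
For k >= 3: P[k] shifts by exactly -21
Delta array: [0, 0, 0, -21, -21, -21, -21]

Answer: [0, 0, 0, -21, -21, -21, -21]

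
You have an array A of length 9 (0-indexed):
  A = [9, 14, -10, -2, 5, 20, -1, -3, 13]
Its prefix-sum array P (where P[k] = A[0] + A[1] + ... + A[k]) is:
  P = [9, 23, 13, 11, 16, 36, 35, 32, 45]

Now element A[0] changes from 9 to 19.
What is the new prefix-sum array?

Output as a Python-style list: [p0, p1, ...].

Change: A[0] 9 -> 19, delta = 10
P[k] for k < 0: unchanged (A[0] not included)
P[k] for k >= 0: shift by delta = 10
  P[0] = 9 + 10 = 19
  P[1] = 23 + 10 = 33
  P[2] = 13 + 10 = 23
  P[3] = 11 + 10 = 21
  P[4] = 16 + 10 = 26
  P[5] = 36 + 10 = 46
  P[6] = 35 + 10 = 45
  P[7] = 32 + 10 = 42
  P[8] = 45 + 10 = 55

Answer: [19, 33, 23, 21, 26, 46, 45, 42, 55]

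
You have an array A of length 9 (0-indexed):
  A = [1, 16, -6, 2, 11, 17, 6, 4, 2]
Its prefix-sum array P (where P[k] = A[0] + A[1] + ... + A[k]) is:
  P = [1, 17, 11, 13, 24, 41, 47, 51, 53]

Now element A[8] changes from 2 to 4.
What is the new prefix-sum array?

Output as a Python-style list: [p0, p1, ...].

Change: A[8] 2 -> 4, delta = 2
P[k] for k < 8: unchanged (A[8] not included)
P[k] for k >= 8: shift by delta = 2
  P[0] = 1 + 0 = 1
  P[1] = 17 + 0 = 17
  P[2] = 11 + 0 = 11
  P[3] = 13 + 0 = 13
  P[4] = 24 + 0 = 24
  P[5] = 41 + 0 = 41
  P[6] = 47 + 0 = 47
  P[7] = 51 + 0 = 51
  P[8] = 53 + 2 = 55

Answer: [1, 17, 11, 13, 24, 41, 47, 51, 55]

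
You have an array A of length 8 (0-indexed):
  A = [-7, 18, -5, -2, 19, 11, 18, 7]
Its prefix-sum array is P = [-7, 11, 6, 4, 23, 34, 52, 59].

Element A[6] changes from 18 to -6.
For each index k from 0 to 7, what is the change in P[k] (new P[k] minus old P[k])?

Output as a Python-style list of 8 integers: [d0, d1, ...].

Element change: A[6] 18 -> -6, delta = -24
For k < 6: P[k] unchanged, delta_P[k] = 0
For k >= 6: P[k] shifts by exactly -24
Delta array: [0, 0, 0, 0, 0, 0, -24, -24]

Answer: [0, 0, 0, 0, 0, 0, -24, -24]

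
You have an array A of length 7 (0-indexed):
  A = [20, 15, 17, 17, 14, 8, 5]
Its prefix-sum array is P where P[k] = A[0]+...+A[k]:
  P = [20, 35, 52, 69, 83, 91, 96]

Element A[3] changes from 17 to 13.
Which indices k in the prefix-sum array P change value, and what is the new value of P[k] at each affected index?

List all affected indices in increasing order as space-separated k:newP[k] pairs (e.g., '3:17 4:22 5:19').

P[k] = A[0] + ... + A[k]
P[k] includes A[3] iff k >= 3
Affected indices: 3, 4, ..., 6; delta = -4
  P[3]: 69 + -4 = 65
  P[4]: 83 + -4 = 79
  P[5]: 91 + -4 = 87
  P[6]: 96 + -4 = 92

Answer: 3:65 4:79 5:87 6:92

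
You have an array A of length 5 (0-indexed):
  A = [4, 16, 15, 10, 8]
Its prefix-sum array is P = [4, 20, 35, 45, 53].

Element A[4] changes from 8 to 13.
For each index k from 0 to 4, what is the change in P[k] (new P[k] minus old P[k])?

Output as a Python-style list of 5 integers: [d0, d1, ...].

Element change: A[4] 8 -> 13, delta = 5
For k < 4: P[k] unchanged, delta_P[k] = 0
For k >= 4: P[k] shifts by exactly 5
Delta array: [0, 0, 0, 0, 5]

Answer: [0, 0, 0, 0, 5]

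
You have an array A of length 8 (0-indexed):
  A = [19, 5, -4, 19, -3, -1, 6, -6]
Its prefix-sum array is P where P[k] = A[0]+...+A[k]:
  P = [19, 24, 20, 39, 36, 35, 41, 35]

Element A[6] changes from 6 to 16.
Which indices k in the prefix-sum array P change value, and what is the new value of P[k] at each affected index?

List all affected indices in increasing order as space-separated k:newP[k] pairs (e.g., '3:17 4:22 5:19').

P[k] = A[0] + ... + A[k]
P[k] includes A[6] iff k >= 6
Affected indices: 6, 7, ..., 7; delta = 10
  P[6]: 41 + 10 = 51
  P[7]: 35 + 10 = 45

Answer: 6:51 7:45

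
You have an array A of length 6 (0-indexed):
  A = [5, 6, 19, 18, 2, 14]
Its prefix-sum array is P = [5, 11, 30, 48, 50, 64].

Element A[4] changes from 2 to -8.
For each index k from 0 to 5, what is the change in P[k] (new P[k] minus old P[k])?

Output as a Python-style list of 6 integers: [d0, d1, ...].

Answer: [0, 0, 0, 0, -10, -10]

Derivation:
Element change: A[4] 2 -> -8, delta = -10
For k < 4: P[k] unchanged, delta_P[k] = 0
For k >= 4: P[k] shifts by exactly -10
Delta array: [0, 0, 0, 0, -10, -10]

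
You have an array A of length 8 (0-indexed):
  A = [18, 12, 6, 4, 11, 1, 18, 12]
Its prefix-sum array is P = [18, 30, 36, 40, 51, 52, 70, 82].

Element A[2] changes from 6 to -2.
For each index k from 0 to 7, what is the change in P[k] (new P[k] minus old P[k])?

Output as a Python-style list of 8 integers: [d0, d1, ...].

Element change: A[2] 6 -> -2, delta = -8
For k < 2: P[k] unchanged, delta_P[k] = 0
For k >= 2: P[k] shifts by exactly -8
Delta array: [0, 0, -8, -8, -8, -8, -8, -8]

Answer: [0, 0, -8, -8, -8, -8, -8, -8]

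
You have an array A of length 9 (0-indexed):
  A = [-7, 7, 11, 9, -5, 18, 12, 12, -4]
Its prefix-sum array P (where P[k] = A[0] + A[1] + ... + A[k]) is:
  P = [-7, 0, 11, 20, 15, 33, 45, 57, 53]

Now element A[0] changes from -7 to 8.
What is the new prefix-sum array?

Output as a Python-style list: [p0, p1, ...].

Change: A[0] -7 -> 8, delta = 15
P[k] for k < 0: unchanged (A[0] not included)
P[k] for k >= 0: shift by delta = 15
  P[0] = -7 + 15 = 8
  P[1] = 0 + 15 = 15
  P[2] = 11 + 15 = 26
  P[3] = 20 + 15 = 35
  P[4] = 15 + 15 = 30
  P[5] = 33 + 15 = 48
  P[6] = 45 + 15 = 60
  P[7] = 57 + 15 = 72
  P[8] = 53 + 15 = 68

Answer: [8, 15, 26, 35, 30, 48, 60, 72, 68]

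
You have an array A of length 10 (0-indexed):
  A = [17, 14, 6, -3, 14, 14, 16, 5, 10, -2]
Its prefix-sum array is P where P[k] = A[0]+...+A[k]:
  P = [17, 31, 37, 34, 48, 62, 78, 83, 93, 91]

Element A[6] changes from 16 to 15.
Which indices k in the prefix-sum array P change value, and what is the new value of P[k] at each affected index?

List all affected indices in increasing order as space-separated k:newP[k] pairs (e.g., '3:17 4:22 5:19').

P[k] = A[0] + ... + A[k]
P[k] includes A[6] iff k >= 6
Affected indices: 6, 7, ..., 9; delta = -1
  P[6]: 78 + -1 = 77
  P[7]: 83 + -1 = 82
  P[8]: 93 + -1 = 92
  P[9]: 91 + -1 = 90

Answer: 6:77 7:82 8:92 9:90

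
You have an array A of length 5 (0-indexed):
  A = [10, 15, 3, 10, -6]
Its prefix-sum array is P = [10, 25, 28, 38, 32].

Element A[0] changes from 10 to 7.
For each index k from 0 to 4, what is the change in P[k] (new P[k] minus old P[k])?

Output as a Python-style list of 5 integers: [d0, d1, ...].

Answer: [-3, -3, -3, -3, -3]

Derivation:
Element change: A[0] 10 -> 7, delta = -3
For k < 0: P[k] unchanged, delta_P[k] = 0
For k >= 0: P[k] shifts by exactly -3
Delta array: [-3, -3, -3, -3, -3]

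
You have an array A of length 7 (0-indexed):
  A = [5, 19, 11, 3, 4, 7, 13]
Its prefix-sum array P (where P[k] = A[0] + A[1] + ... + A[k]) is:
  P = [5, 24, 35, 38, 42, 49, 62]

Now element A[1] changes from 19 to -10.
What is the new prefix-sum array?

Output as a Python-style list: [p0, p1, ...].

Answer: [5, -5, 6, 9, 13, 20, 33]

Derivation:
Change: A[1] 19 -> -10, delta = -29
P[k] for k < 1: unchanged (A[1] not included)
P[k] for k >= 1: shift by delta = -29
  P[0] = 5 + 0 = 5
  P[1] = 24 + -29 = -5
  P[2] = 35 + -29 = 6
  P[3] = 38 + -29 = 9
  P[4] = 42 + -29 = 13
  P[5] = 49 + -29 = 20
  P[6] = 62 + -29 = 33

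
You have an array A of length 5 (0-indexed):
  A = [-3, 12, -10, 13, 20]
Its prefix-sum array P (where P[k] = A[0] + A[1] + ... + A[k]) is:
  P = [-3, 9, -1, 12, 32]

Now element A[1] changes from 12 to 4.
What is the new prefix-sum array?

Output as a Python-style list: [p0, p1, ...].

Change: A[1] 12 -> 4, delta = -8
P[k] for k < 1: unchanged (A[1] not included)
P[k] for k >= 1: shift by delta = -8
  P[0] = -3 + 0 = -3
  P[1] = 9 + -8 = 1
  P[2] = -1 + -8 = -9
  P[3] = 12 + -8 = 4
  P[4] = 32 + -8 = 24

Answer: [-3, 1, -9, 4, 24]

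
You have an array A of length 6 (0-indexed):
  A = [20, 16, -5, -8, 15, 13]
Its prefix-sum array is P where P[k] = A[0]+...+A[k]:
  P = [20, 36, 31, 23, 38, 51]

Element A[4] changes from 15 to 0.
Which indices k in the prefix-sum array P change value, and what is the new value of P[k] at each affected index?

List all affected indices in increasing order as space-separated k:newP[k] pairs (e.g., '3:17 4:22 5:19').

Answer: 4:23 5:36

Derivation:
P[k] = A[0] + ... + A[k]
P[k] includes A[4] iff k >= 4
Affected indices: 4, 5, ..., 5; delta = -15
  P[4]: 38 + -15 = 23
  P[5]: 51 + -15 = 36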